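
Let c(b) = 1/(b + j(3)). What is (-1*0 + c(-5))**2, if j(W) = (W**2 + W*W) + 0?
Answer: 1/169 ≈ 0.0059172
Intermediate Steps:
j(W) = 2*W**2 (j(W) = (W**2 + W**2) + 0 = 2*W**2 + 0 = 2*W**2)
c(b) = 1/(18 + b) (c(b) = 1/(b + 2*3**2) = 1/(b + 2*9) = 1/(b + 18) = 1/(18 + b))
(-1*0 + c(-5))**2 = (-1*0 + 1/(18 - 5))**2 = (0 + 1/13)**2 = (1/13)**2 = 1/169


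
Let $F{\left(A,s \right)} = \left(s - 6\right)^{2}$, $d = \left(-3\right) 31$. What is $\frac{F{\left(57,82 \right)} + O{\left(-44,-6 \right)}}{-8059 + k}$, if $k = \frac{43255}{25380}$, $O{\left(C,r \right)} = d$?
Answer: $- \frac{28846908}{40898833} \approx -0.70532$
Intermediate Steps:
$d = -93$
$F{\left(A,s \right)} = \left(-6 + s\right)^{2}$
$O{\left(C,r \right)} = -93$
$k = \frac{8651}{5076}$ ($k = 43255 \cdot \frac{1}{25380} = \frac{8651}{5076} \approx 1.7043$)
$\frac{F{\left(57,82 \right)} + O{\left(-44,-6 \right)}}{-8059 + k} = \frac{\left(-6 + 82\right)^{2} - 93}{-8059 + \frac{8651}{5076}} = \frac{76^{2} - 93}{- \frac{40898833}{5076}} = \left(5776 - 93\right) \left(- \frac{5076}{40898833}\right) = 5683 \left(- \frac{5076}{40898833}\right) = - \frac{28846908}{40898833}$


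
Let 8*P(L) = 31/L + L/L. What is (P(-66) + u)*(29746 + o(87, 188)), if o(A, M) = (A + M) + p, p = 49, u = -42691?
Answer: -338901123455/264 ≈ -1.2837e+9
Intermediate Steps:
o(A, M) = 49 + A + M (o(A, M) = (A + M) + 49 = 49 + A + M)
P(L) = ⅛ + 31/(8*L) (P(L) = (31/L + L/L)/8 = (31/L + 1)/8 = (1 + 31/L)/8 = ⅛ + 31/(8*L))
(P(-66) + u)*(29746 + o(87, 188)) = ((⅛)*(31 - 66)/(-66) - 42691)*(29746 + (49 + 87 + 188)) = ((⅛)*(-1/66)*(-35) - 42691)*(29746 + 324) = (35/528 - 42691)*30070 = -22540813/528*30070 = -338901123455/264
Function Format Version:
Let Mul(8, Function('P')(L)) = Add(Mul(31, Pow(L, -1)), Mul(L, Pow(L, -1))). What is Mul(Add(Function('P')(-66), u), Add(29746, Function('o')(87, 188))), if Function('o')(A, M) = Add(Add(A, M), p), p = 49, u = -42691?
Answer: Rational(-338901123455, 264) ≈ -1.2837e+9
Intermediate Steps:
Function('o')(A, M) = Add(49, A, M) (Function('o')(A, M) = Add(Add(A, M), 49) = Add(49, A, M))
Function('P')(L) = Add(Rational(1, 8), Mul(Rational(31, 8), Pow(L, -1))) (Function('P')(L) = Mul(Rational(1, 8), Add(Mul(31, Pow(L, -1)), Mul(L, Pow(L, -1)))) = Mul(Rational(1, 8), Add(Mul(31, Pow(L, -1)), 1)) = Mul(Rational(1, 8), Add(1, Mul(31, Pow(L, -1)))) = Add(Rational(1, 8), Mul(Rational(31, 8), Pow(L, -1))))
Mul(Add(Function('P')(-66), u), Add(29746, Function('o')(87, 188))) = Mul(Add(Mul(Rational(1, 8), Pow(-66, -1), Add(31, -66)), -42691), Add(29746, Add(49, 87, 188))) = Mul(Add(Mul(Rational(1, 8), Rational(-1, 66), -35), -42691), Add(29746, 324)) = Mul(Add(Rational(35, 528), -42691), 30070) = Mul(Rational(-22540813, 528), 30070) = Rational(-338901123455, 264)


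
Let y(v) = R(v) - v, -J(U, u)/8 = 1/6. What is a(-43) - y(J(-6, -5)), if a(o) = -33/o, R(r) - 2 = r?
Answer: -53/43 ≈ -1.2326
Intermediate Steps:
J(U, u) = -4/3 (J(U, u) = -8/6 = -8*1/6 = -4/3)
R(r) = 2 + r
y(v) = 2 (y(v) = (2 + v) - v = 2)
a(-43) - y(J(-6, -5)) = -33/(-43) - 1*2 = -33*(-1/43) - 2 = 33/43 - 2 = -53/43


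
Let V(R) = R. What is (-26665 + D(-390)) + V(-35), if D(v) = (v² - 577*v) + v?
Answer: 350040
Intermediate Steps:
D(v) = v² - 576*v
(-26665 + D(-390)) + V(-35) = (-26665 - 390*(-576 - 390)) - 35 = (-26665 - 390*(-966)) - 35 = (-26665 + 376740) - 35 = 350075 - 35 = 350040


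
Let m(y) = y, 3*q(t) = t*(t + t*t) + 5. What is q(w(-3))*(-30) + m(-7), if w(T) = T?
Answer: 123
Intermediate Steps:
q(t) = 5/3 + t*(t + t**2)/3 (q(t) = (t*(t + t*t) + 5)/3 = (t*(t + t**2) + 5)/3 = (5 + t*(t + t**2))/3 = 5/3 + t*(t + t**2)/3)
q(w(-3))*(-30) + m(-7) = (5/3 + (1/3)*(-3)**2 + (1/3)*(-3)**3)*(-30) - 7 = (5/3 + (1/3)*9 + (1/3)*(-27))*(-30) - 7 = (5/3 + 3 - 9)*(-30) - 7 = -13/3*(-30) - 7 = 130 - 7 = 123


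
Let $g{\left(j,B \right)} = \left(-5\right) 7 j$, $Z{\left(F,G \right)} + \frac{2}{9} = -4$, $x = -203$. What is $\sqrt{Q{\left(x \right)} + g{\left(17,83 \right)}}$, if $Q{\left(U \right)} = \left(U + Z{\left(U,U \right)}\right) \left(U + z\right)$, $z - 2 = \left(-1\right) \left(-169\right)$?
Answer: $\frac{5 \sqrt{2173}}{3} \approx 77.692$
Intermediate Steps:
$Z{\left(F,G \right)} = - \frac{38}{9}$ ($Z{\left(F,G \right)} = - \frac{2}{9} - 4 = - \frac{38}{9}$)
$z = 171$ ($z = 2 - -169 = 2 + 169 = 171$)
$Q{\left(U \right)} = \left(171 + U\right) \left(- \frac{38}{9} + U\right)$ ($Q{\left(U \right)} = \left(U - \frac{38}{9}\right) \left(U + 171\right) = \left(- \frac{38}{9} + U\right) \left(171 + U\right) = \left(171 + U\right) \left(- \frac{38}{9} + U\right)$)
$g{\left(j,B \right)} = - 35 j$
$\sqrt{Q{\left(x \right)} + g{\left(17,83 \right)}} = \sqrt{\left(-722 + \left(-203\right)^{2} + \frac{1501}{9} \left(-203\right)\right) - 595} = \sqrt{\left(-722 + 41209 - \frac{304703}{9}\right) - 595} = \sqrt{\frac{59680}{9} - 595} = \sqrt{\frac{54325}{9}} = \frac{5 \sqrt{2173}}{3}$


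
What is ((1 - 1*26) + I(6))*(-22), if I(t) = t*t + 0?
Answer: -242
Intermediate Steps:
I(t) = t² (I(t) = t² + 0 = t²)
((1 - 1*26) + I(6))*(-22) = ((1 - 1*26) + 6²)*(-22) = ((1 - 26) + 36)*(-22) = (-25 + 36)*(-22) = 11*(-22) = -242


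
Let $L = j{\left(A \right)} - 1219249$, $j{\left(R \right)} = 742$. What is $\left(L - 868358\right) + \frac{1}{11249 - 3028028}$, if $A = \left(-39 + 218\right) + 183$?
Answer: $- \frac{6295610507836}{3016779} \approx -2.0869 \cdot 10^{6}$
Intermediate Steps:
$A = 362$ ($A = 179 + 183 = 362$)
$L = -1218507$ ($L = 742 - 1219249 = -1218507$)
$\left(L - 868358\right) + \frac{1}{11249 - 3028028} = \left(-1218507 - 868358\right) + \frac{1}{11249 - 3028028} = -2086865 + \frac{1}{-3016779} = -2086865 - \frac{1}{3016779} = - \frac{6295610507836}{3016779}$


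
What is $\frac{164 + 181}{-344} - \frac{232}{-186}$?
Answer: $\frac{7819}{31992} \approx 0.2444$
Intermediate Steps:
$\frac{164 + 181}{-344} - \frac{232}{-186} = 345 \left(- \frac{1}{344}\right) - - \frac{116}{93} = - \frac{345}{344} + \frac{116}{93} = \frac{7819}{31992}$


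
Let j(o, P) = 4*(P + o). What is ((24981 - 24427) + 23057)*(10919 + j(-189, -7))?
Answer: 239297485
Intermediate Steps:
j(o, P) = 4*P + 4*o
((24981 - 24427) + 23057)*(10919 + j(-189, -7)) = ((24981 - 24427) + 23057)*(10919 + (4*(-7) + 4*(-189))) = (554 + 23057)*(10919 + (-28 - 756)) = 23611*(10919 - 784) = 23611*10135 = 239297485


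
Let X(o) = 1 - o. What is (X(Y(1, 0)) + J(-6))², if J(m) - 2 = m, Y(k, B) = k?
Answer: 16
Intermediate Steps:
J(m) = 2 + m
(X(Y(1, 0)) + J(-6))² = ((1 - 1*1) + (2 - 6))² = ((1 - 1) - 4)² = (0 - 4)² = (-4)² = 16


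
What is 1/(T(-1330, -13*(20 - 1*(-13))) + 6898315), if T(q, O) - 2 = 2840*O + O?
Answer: 1/5679528 ≈ 1.7607e-7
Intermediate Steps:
T(q, O) = 2 + 2841*O (T(q, O) = 2 + (2840*O + O) = 2 + 2841*O)
1/(T(-1330, -13*(20 - 1*(-13))) + 6898315) = 1/((2 + 2841*(-13*(20 - 1*(-13)))) + 6898315) = 1/((2 + 2841*(-13*(20 + 13))) + 6898315) = 1/((2 + 2841*(-13*33)) + 6898315) = 1/((2 + 2841*(-429)) + 6898315) = 1/((2 - 1218789) + 6898315) = 1/(-1218787 + 6898315) = 1/5679528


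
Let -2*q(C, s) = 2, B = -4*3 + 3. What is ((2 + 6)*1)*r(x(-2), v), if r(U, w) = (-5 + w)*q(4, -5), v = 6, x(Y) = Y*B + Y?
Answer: -8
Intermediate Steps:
B = -9 (B = -12 + 3 = -9)
q(C, s) = -1 (q(C, s) = -½*2 = -1)
x(Y) = -8*Y (x(Y) = Y*(-9) + Y = -9*Y + Y = -8*Y)
r(U, w) = 5 - w (r(U, w) = (-5 + w)*(-1) = 5 - w)
((2 + 6)*1)*r(x(-2), v) = ((2 + 6)*1)*(5 - 1*6) = (8*1)*(5 - 6) = 8*(-1) = -8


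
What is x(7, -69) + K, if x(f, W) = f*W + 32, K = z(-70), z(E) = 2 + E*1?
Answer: -519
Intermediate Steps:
z(E) = 2 + E
K = -68 (K = 2 - 70 = -68)
x(f, W) = 32 + W*f (x(f, W) = W*f + 32 = 32 + W*f)
x(7, -69) + K = (32 - 69*7) - 68 = (32 - 483) - 68 = -451 - 68 = -519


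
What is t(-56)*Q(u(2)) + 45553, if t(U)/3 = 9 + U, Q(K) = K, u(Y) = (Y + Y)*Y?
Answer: 44425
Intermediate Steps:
u(Y) = 2*Y**2 (u(Y) = (2*Y)*Y = 2*Y**2)
t(U) = 27 + 3*U (t(U) = 3*(9 + U) = 27 + 3*U)
t(-56)*Q(u(2)) + 45553 = (27 + 3*(-56))*(2*2**2) + 45553 = (27 - 168)*(2*4) + 45553 = -141*8 + 45553 = -1128 + 45553 = 44425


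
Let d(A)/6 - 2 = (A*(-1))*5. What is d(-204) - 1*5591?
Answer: 541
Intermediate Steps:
d(A) = 12 - 30*A (d(A) = 12 + 6*((A*(-1))*5) = 12 + 6*(-A*5) = 12 + 6*(-5*A) = 12 - 30*A)
d(-204) - 1*5591 = (12 - 30*(-204)) - 1*5591 = (12 + 6120) - 5591 = 6132 - 5591 = 541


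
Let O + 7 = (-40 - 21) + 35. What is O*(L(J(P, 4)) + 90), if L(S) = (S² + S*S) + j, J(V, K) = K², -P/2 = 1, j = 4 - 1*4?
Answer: -19866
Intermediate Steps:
j = 0 (j = 4 - 4 = 0)
P = -2 (P = -2*1 = -2)
O = -33 (O = -7 + ((-40 - 21) + 35) = -7 + (-61 + 35) = -7 - 26 = -33)
L(S) = 2*S² (L(S) = (S² + S*S) + 0 = (S² + S²) + 0 = 2*S² + 0 = 2*S²)
O*(L(J(P, 4)) + 90) = -33*(2*(4²)² + 90) = -33*(2*16² + 90) = -33*(2*256 + 90) = -33*(512 + 90) = -33*602 = -19866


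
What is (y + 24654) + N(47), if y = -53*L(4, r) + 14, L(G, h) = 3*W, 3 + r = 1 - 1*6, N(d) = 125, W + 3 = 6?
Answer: 24316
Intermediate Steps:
W = 3 (W = -3 + 6 = 3)
r = -8 (r = -3 + (1 - 1*6) = -3 + (1 - 6) = -3 - 5 = -8)
L(G, h) = 9 (L(G, h) = 3*3 = 9)
y = -463 (y = -53*9 + 14 = -477 + 14 = -463)
(y + 24654) + N(47) = (-463 + 24654) + 125 = 24191 + 125 = 24316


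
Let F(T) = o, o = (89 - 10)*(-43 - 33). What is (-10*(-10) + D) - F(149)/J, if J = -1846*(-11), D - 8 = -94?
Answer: 145144/10153 ≈ 14.296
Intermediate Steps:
D = -86 (D = 8 - 94 = -86)
o = -6004 (o = 79*(-76) = -6004)
F(T) = -6004
J = 20306
(-10*(-10) + D) - F(149)/J = (-10*(-10) - 86) - (-6004)/20306 = (100 - 86) - (-6004)/20306 = 14 - 1*(-3002/10153) = 14 + 3002/10153 = 145144/10153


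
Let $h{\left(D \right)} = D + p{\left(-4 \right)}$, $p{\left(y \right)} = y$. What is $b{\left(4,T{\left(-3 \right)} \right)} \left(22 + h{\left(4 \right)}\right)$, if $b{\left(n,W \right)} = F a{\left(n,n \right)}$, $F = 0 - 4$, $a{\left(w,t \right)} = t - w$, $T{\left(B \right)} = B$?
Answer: $0$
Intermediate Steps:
$F = -4$
$h{\left(D \right)} = -4 + D$ ($h{\left(D \right)} = D - 4 = -4 + D$)
$b{\left(n,W \right)} = 0$ ($b{\left(n,W \right)} = - 4 \left(n - n\right) = \left(-4\right) 0 = 0$)
$b{\left(4,T{\left(-3 \right)} \right)} \left(22 + h{\left(4 \right)}\right) = 0 \left(22 + \left(-4 + 4\right)\right) = 0 \left(22 + 0\right) = 0 \cdot 22 = 0$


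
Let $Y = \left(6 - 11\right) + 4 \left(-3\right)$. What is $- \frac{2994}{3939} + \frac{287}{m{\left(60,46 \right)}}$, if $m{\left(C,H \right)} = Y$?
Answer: $- \frac{393797}{22321} \approx -17.642$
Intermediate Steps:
$Y = -17$ ($Y = -5 - 12 = -17$)
$m{\left(C,H \right)} = -17$
$- \frac{2994}{3939} + \frac{287}{m{\left(60,46 \right)}} = - \frac{2994}{3939} + \frac{287}{-17} = \left(-2994\right) \frac{1}{3939} + 287 \left(- \frac{1}{17}\right) = - \frac{998}{1313} - \frac{287}{17} = - \frac{393797}{22321}$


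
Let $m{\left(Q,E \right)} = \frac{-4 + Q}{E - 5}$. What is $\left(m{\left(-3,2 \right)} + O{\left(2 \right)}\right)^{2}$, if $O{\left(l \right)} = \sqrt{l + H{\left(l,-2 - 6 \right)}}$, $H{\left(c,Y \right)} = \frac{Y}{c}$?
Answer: $\frac{31}{9} + \frac{14 i \sqrt{2}}{3} \approx 3.4444 + 6.5997 i$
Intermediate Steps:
$m{\left(Q,E \right)} = \frac{-4 + Q}{-5 + E}$
$O{\left(l \right)} = \sqrt{l - \frac{8}{l}}$ ($O{\left(l \right)} = \sqrt{l + \frac{-2 - 6}{l}} = \sqrt{l - \frac{8}{l}}$)
$\left(m{\left(-3,2 \right)} + O{\left(2 \right)}\right)^{2} = \left(\frac{-4 - 3}{-5 + 2} + \sqrt{2 - \frac{8}{2}}\right)^{2} = \left(\frac{1}{-3} \left(-7\right) + \sqrt{2 - 4}\right)^{2} = \left(\left(- \frac{1}{3}\right) \left(-7\right) + \sqrt{2 - 4}\right)^{2} = \left(\frac{7}{3} + \sqrt{-2}\right)^{2} = \left(\frac{7}{3} + i \sqrt{2}\right)^{2}$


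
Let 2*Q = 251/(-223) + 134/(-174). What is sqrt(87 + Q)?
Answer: sqrt(32389930698)/19401 ≈ 9.2764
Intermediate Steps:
Q = -18389/19401 (Q = (251/(-223) + 134/(-174))/2 = (251*(-1/223) + 134*(-1/174))/2 = (-251/223 - 67/87)/2 = (1/2)*(-36778/19401) = -18389/19401 ≈ -0.94784)
sqrt(87 + Q) = sqrt(87 - 18389/19401) = sqrt(1669498/19401) = sqrt(32389930698)/19401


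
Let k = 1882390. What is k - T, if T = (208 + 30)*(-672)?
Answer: 2042326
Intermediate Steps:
T = -159936 (T = 238*(-672) = -159936)
k - T = 1882390 - 1*(-159936) = 1882390 + 159936 = 2042326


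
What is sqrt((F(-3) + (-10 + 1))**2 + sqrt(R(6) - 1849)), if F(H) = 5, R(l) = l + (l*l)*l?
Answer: sqrt(16 + I*sqrt(1627)) ≈ 5.4495 + 3.7009*I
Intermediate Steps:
R(l) = l + l**3 (R(l) = l + l**2*l = l + l**3)
sqrt((F(-3) + (-10 + 1))**2 + sqrt(R(6) - 1849)) = sqrt((5 + (-10 + 1))**2 + sqrt((6 + 6**3) - 1849)) = sqrt((5 - 9)**2 + sqrt((6 + 216) - 1849)) = sqrt((-4)**2 + sqrt(222 - 1849)) = sqrt(16 + sqrt(-1627)) = sqrt(16 + I*sqrt(1627))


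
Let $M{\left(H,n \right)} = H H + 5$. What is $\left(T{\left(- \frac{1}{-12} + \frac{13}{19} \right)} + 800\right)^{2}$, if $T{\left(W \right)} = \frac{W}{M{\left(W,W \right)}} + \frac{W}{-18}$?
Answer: $\frac{36406948581130204626025}{56872393699000896} \approx 6.4015 \cdot 10^{5}$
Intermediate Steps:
$M{\left(H,n \right)} = 5 + H^{2}$ ($M{\left(H,n \right)} = H^{2} + 5 = 5 + H^{2}$)
$T{\left(W \right)} = - \frac{W}{18} + \frac{W}{5 + W^{2}}$ ($T{\left(W \right)} = \frac{W}{5 + W^{2}} + \frac{W}{-18} = \frac{W}{5 + W^{2}} + W \left(- \frac{1}{18}\right) = \frac{W}{5 + W^{2}} - \frac{W}{18} = - \frac{W}{18} + \frac{W}{5 + W^{2}}$)
$\left(T{\left(- \frac{1}{-12} + \frac{13}{19} \right)} + 800\right)^{2} = \left(\frac{\left(- \frac{1}{-12} + \frac{13}{19}\right) \left(13 - \left(- \frac{1}{-12} + \frac{13}{19}\right)^{2}\right)}{18 \left(5 + \left(- \frac{1}{-12} + \frac{13}{19}\right)^{2}\right)} + 800\right)^{2} = \left(\frac{\left(\left(-1\right) \left(- \frac{1}{12}\right) + 13 \cdot \frac{1}{19}\right) \left(13 - \left(\left(-1\right) \left(- \frac{1}{12}\right) + 13 \cdot \frac{1}{19}\right)^{2}\right)}{18 \left(5 + \left(\left(-1\right) \left(- \frac{1}{12}\right) + 13 \cdot \frac{1}{19}\right)^{2}\right)} + 800\right)^{2} = \left(\frac{\left(\frac{1}{12} + \frac{13}{19}\right) \left(13 - \left(\frac{1}{12} + \frac{13}{19}\right)^{2}\right)}{18 \left(5 + \left(\frac{1}{12} + \frac{13}{19}\right)^{2}\right)} + 800\right)^{2} = \left(\frac{1}{18} \cdot \frac{175}{228} \frac{1}{5 + \left(\frac{175}{228}\right)^{2}} \left(13 - \left(\frac{175}{228}\right)^{2}\right) + 800\right)^{2} = \left(\frac{1}{18} \cdot \frac{175}{228} \frac{1}{5 + \frac{30625}{51984}} \left(13 - \frac{30625}{51984}\right) + 800\right)^{2} = \left(\frac{1}{18} \cdot \frac{175}{228} \frac{1}{\frac{290545}{51984}} \left(13 - \frac{30625}{51984}\right) + 800\right)^{2} = \left(\frac{1}{18} \cdot \frac{175}{228} \cdot \frac{51984}{290545} \cdot \frac{645167}{51984} + 800\right)^{2} = \left(\frac{22580845}{238479336} + 800\right)^{2} = \left(\frac{190806049645}{238479336}\right)^{2} = \frac{36406948581130204626025}{56872393699000896}$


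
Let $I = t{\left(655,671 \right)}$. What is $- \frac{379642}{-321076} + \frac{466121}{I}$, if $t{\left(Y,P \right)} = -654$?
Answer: $- \frac{18676497541}{26247963} \approx -711.54$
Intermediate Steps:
$I = -654$
$- \frac{379642}{-321076} + \frac{466121}{I} = - \frac{379642}{-321076} + \frac{466121}{-654} = \left(-379642\right) \left(- \frac{1}{321076}\right) + 466121 \left(- \frac{1}{654}\right) = \frac{189821}{160538} - \frac{466121}{654} = - \frac{18676497541}{26247963}$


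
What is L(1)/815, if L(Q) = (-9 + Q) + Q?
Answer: -7/815 ≈ -0.0085890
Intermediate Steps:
L(Q) = -9 + 2*Q
L(1)/815 = (-9 + 2*1)/815 = (-9 + 2)*(1/815) = -7*1/815 = -7/815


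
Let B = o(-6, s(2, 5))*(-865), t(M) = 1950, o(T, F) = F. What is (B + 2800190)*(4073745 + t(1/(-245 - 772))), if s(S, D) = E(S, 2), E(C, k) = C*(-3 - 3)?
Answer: 11455026096150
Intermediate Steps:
E(C, k) = -6*C (E(C, k) = C*(-6) = -6*C)
s(S, D) = -6*S
B = 10380 (B = -6*2*(-865) = -12*(-865) = 10380)
(B + 2800190)*(4073745 + t(1/(-245 - 772))) = (10380 + 2800190)*(4073745 + 1950) = 2810570*4075695 = 11455026096150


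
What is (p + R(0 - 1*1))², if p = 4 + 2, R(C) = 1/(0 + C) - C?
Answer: 36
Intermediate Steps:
R(C) = 1/C - C
p = 6
(p + R(0 - 1*1))² = (6 + (1/(0 - 1*1) - (0 - 1*1)))² = (6 + (1/(0 - 1) - (0 - 1)))² = (6 + (1/(-1) - 1*(-1)))² = (6 + (-1 + 1))² = (6 + 0)² = 6² = 36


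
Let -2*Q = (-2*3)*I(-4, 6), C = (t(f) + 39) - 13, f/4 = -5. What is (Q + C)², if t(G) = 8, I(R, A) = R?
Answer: 484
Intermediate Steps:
f = -20 (f = 4*(-5) = -20)
C = 34 (C = (8 + 39) - 13 = 47 - 13 = 34)
Q = -12 (Q = -(-2*3)*(-4)/2 = -(-3)*(-4) = -½*24 = -12)
(Q + C)² = (-12 + 34)² = 22² = 484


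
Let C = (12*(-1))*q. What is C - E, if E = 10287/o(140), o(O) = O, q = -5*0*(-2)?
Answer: -10287/140 ≈ -73.479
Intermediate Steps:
q = 0 (q = 0*(-2) = 0)
C = 0 (C = (12*(-1))*0 = -12*0 = 0)
E = 10287/140 ≈ 73.479
C - E = 0 - 1*10287/140 = 0 - 10287/140 = -10287/140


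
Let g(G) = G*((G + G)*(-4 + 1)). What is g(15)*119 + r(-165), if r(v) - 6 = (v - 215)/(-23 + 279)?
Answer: -10281311/64 ≈ -1.6065e+5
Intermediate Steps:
g(G) = -6*G² (g(G) = G*((2*G)*(-3)) = G*(-6*G) = -6*G²)
r(v) = 1321/256 + v/256 (r(v) = 6 + (v - 215)/(-23 + 279) = 6 + (-215 + v)/256 = 6 + (-215 + v)*(1/256) = 6 + (-215/256 + v/256) = 1321/256 + v/256)
g(15)*119 + r(-165) = -6*15²*119 + (1321/256 + (1/256)*(-165)) = -6*225*119 + (1321/256 - 165/256) = -1350*119 + 289/64 = -160650 + 289/64 = -10281311/64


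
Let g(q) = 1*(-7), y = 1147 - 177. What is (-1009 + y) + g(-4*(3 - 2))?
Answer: -46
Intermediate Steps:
y = 970
g(q) = -7
(-1009 + y) + g(-4*(3 - 2)) = (-1009 + 970) - 7 = -39 - 7 = -46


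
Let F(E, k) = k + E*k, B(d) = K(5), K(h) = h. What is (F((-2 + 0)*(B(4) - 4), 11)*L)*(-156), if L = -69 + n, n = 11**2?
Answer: 89232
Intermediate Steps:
n = 121
B(d) = 5
L = 52 (L = -69 + 121 = 52)
(F((-2 + 0)*(B(4) - 4), 11)*L)*(-156) = ((11*(1 + (-2 + 0)*(5 - 4)))*52)*(-156) = ((11*(1 - 2*1))*52)*(-156) = ((11*(1 - 2))*52)*(-156) = ((11*(-1))*52)*(-156) = -11*52*(-156) = -572*(-156) = 89232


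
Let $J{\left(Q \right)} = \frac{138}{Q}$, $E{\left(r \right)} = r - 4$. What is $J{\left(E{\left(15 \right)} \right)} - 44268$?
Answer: $- \frac{486810}{11} \approx -44255.0$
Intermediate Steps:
$E{\left(r \right)} = -4 + r$
$J{\left(E{\left(15 \right)} \right)} - 44268 = \frac{138}{-4 + 15} - 44268 = \frac{138}{11} - 44268 = - \frac{486810}{11}$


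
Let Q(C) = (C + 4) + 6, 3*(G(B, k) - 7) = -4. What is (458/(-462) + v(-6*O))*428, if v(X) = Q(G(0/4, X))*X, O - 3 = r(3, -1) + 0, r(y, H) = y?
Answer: -55859564/231 ≈ -2.4182e+5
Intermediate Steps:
G(B, k) = 17/3 (G(B, k) = 7 + (⅓)*(-4) = 7 - 4/3 = 17/3)
Q(C) = 10 + C (Q(C) = (4 + C) + 6 = 10 + C)
O = 6 (O = 3 + (3 + 0) = 3 + 3 = 6)
v(X) = 47*X/3 (v(X) = (10 + 17/3)*X = 47*X/3)
(458/(-462) + v(-6*O))*428 = (458/(-462) + 47*(-6*6)/3)*428 = (458*(-1/462) + (47/3)*(-36))*428 = (-229/231 - 564)*428 = -130513/231*428 = -55859564/231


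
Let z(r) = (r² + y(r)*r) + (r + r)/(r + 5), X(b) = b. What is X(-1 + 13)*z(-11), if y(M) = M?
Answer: 2948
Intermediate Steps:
z(r) = 2*r² + 2*r/(5 + r) (z(r) = (r² + r*r) + (r + r)/(r + 5) = (r² + r²) + (2*r)/(5 + r) = 2*r² + 2*r/(5 + r))
X(-1 + 13)*z(-11) = (-1 + 13)*(2*(-11)*(1 + (-11)² + 5*(-11))/(5 - 11)) = 12*(2*(-11)*(1 + 121 - 55)/(-6)) = 12*(2*(-11)*(-⅙)*67) = 12*(737/3) = 2948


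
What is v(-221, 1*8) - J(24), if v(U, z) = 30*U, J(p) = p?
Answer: -6654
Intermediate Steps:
v(-221, 1*8) - J(24) = 30*(-221) - 1*24 = -6630 - 24 = -6654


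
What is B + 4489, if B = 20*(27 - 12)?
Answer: 4789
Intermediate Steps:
B = 300 (B = 20*15 = 300)
B + 4489 = 300 + 4489 = 4789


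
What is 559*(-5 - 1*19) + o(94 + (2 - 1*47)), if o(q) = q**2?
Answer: -11015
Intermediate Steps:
559*(-5 - 1*19) + o(94 + (2 - 1*47)) = 559*(-5 - 1*19) + (94 + (2 - 1*47))**2 = 559*(-5 - 19) + (94 + (2 - 47))**2 = 559*(-24) + (94 - 45)**2 = -13416 + 49**2 = -13416 + 2401 = -11015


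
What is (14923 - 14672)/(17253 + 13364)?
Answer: 251/30617 ≈ 0.0081981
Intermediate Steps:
(14923 - 14672)/(17253 + 13364) = 251/30617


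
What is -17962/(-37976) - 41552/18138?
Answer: -313045999/172202172 ≈ -1.8179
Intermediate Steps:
-17962/(-37976) - 41552/18138 = -17962*(-1/37976) - 41552*1/18138 = 8981/18988 - 20776/9069 = -313045999/172202172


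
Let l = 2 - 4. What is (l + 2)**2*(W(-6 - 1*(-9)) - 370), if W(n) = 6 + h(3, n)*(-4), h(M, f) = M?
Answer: 0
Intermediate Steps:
l = -2
W(n) = -6 (W(n) = 6 + 3*(-4) = 6 - 12 = -6)
(l + 2)**2*(W(-6 - 1*(-9)) - 370) = (-2 + 2)**2*(-6 - 370) = 0**2*(-376) = 0*(-376) = 0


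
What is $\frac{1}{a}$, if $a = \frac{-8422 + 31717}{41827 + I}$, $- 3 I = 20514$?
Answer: $\frac{11663}{7765} \approx 1.502$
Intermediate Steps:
$I = -6838$ ($I = \left(- \frac{1}{3}\right) 20514 = -6838$)
$a = \frac{7765}{11663}$ ($a = \frac{-8422 + 31717}{41827 - 6838} = \frac{23295}{34989} = 23295 \cdot \frac{1}{34989} = \frac{7765}{11663} \approx 0.66578$)
$\frac{1}{a} = \frac{1}{\frac{7765}{11663}} = \frac{11663}{7765}$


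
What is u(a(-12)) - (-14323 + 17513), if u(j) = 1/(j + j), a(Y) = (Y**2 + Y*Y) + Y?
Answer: -1760879/552 ≈ -3190.0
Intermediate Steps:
a(Y) = Y + 2*Y**2 (a(Y) = (Y**2 + Y**2) + Y = 2*Y**2 + Y = Y + 2*Y**2)
u(j) = 1/(2*j)
u(a(-12)) - (-14323 + 17513) = 1/(2*((-12*(1 + 2*(-12))))) - (-14323 + 17513) = 1/(2*((-12*(1 - 24)))) - 1*3190 = 1/(2*((-12*(-23)))) - 3190 = (1/2)/276 - 3190 = (1/2)*(1/276) - 3190 = 1/552 - 3190 = -1760879/552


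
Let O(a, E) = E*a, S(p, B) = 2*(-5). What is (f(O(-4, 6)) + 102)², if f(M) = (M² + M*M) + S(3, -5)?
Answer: 1547536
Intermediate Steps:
S(p, B) = -10
f(M) = -10 + 2*M² (f(M) = (M² + M*M) - 10 = (M² + M²) - 10 = 2*M² - 10 = -10 + 2*M²)
(f(O(-4, 6)) + 102)² = ((-10 + 2*(6*(-4))²) + 102)² = ((-10 + 2*(-24)²) + 102)² = ((-10 + 2*576) + 102)² = ((-10 + 1152) + 102)² = (1142 + 102)² = 1244² = 1547536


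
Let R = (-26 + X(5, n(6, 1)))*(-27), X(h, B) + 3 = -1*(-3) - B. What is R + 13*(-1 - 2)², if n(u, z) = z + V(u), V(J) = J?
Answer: 1008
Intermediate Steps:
n(u, z) = u + z (n(u, z) = z + u = u + z)
X(h, B) = -B (X(h, B) = -3 + (-1*(-3) - B) = -3 + (3 - B) = -B)
R = 891 (R = (-26 - (6 + 1))*(-27) = (-26 - 1*7)*(-27) = (-26 - 7)*(-27) = -33*(-27) = 891)
R + 13*(-1 - 2)² = 891 + 13*(-1 - 2)² = 891 + 13*(-3)² = 891 + 13*9 = 891 + 117 = 1008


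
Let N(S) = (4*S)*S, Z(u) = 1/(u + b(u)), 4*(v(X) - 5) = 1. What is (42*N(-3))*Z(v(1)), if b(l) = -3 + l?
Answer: 1008/5 ≈ 201.60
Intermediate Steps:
v(X) = 21/4 (v(X) = 5 + (1/4)*1 = 5 + 1/4 = 21/4)
Z(u) = 1/(-3 + 2*u) (Z(u) = 1/(u + (-3 + u)) = 1/(-3 + 2*u))
N(S) = 4*S**2
(42*N(-3))*Z(v(1)) = (42*(4*(-3)**2))/(-3 + 2*(21/4)) = (42*(4*9))/(-3 + 21/2) = (42*36)/(15/2) = 1512*(2/15) = 1008/5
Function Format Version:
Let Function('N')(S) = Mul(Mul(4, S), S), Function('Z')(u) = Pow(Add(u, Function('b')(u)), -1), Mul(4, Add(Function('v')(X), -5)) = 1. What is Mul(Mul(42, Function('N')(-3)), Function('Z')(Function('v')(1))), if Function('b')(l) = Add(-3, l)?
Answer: Rational(1008, 5) ≈ 201.60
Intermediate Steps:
Function('v')(X) = Rational(21, 4) (Function('v')(X) = Add(5, Mul(Rational(1, 4), 1)) = Add(5, Rational(1, 4)) = Rational(21, 4))
Function('Z')(u) = Pow(Add(-3, Mul(2, u)), -1) (Function('Z')(u) = Pow(Add(u, Add(-3, u)), -1) = Pow(Add(-3, Mul(2, u)), -1))
Function('N')(S) = Mul(4, Pow(S, 2))
Mul(Mul(42, Function('N')(-3)), Function('Z')(Function('v')(1))) = Mul(Mul(42, Mul(4, Pow(-3, 2))), Pow(Add(-3, Mul(2, Rational(21, 4))), -1)) = Mul(Mul(42, Mul(4, 9)), Pow(Add(-3, Rational(21, 2)), -1)) = Mul(Mul(42, 36), Pow(Rational(15, 2), -1)) = Mul(1512, Rational(2, 15)) = Rational(1008, 5)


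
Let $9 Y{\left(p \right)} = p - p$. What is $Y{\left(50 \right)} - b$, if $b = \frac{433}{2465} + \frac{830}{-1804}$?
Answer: $\frac{632409}{2223430} \approx 0.28443$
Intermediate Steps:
$b = - \frac{632409}{2223430}$ ($b = 433 \cdot \frac{1}{2465} + 830 \left(- \frac{1}{1804}\right) = \frac{433}{2465} - \frac{415}{902} = - \frac{632409}{2223430} \approx -0.28443$)
$Y{\left(p \right)} = 0$ ($Y{\left(p \right)} = \frac{p - p}{9} = \frac{1}{9} \cdot 0 = 0$)
$Y{\left(50 \right)} - b = 0 - - \frac{632409}{2223430} = 0 + \frac{632409}{2223430} = \frac{632409}{2223430}$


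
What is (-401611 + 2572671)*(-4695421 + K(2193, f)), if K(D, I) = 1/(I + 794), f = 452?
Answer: -6350887365144450/623 ≈ -1.0194e+13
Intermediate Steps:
K(D, I) = 1/(794 + I)
(-401611 + 2572671)*(-4695421 + K(2193, f)) = (-401611 + 2572671)*(-4695421 + 1/(794 + 452)) = 2171060*(-4695421 + 1/1246) = 2171060*(-5850494565/1246) = -6350887365144450/623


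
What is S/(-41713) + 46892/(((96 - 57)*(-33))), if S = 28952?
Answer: -284752460/7669233 ≈ -37.129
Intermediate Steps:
S/(-41713) + 46892/(((96 - 57)*(-33))) = 28952/(-41713) + 46892/(((96 - 57)*(-33))) = 28952*(-1/41713) + 46892/((39*(-33))) = -4136/5959 + 46892/(-1287) = -4136/5959 + 46892*(-1/1287) = -4136/5959 - 46892/1287 = -284752460/7669233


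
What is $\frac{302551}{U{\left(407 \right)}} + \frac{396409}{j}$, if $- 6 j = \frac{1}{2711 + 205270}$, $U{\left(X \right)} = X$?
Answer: $- \frac{201332008936667}{407} \approx -4.9467 \cdot 10^{11}$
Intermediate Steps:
$j = - \frac{1}{1247886}$ ($j = - \frac{1}{6 \left(2711 + 205270\right)} = - \frac{1}{6 \cdot 207981} = \left(- \frac{1}{6}\right) \frac{1}{207981} = - \frac{1}{1247886} \approx -8.0135 \cdot 10^{-7}$)
$\frac{302551}{U{\left(407 \right)}} + \frac{396409}{j} = \frac{302551}{407} + \frac{396409}{- \frac{1}{1247886}} = 302551 \cdot \frac{1}{407} + 396409 \left(-1247886\right) = \frac{302551}{407} - 494673241374 = - \frac{201332008936667}{407}$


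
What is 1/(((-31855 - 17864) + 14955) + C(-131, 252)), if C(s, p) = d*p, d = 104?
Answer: -1/8556 ≈ -0.00011688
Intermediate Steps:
C(s, p) = 104*p
1/(((-31855 - 17864) + 14955) + C(-131, 252)) = 1/(((-31855 - 17864) + 14955) + 104*252) = 1/((-49719 + 14955) + 26208) = 1/(-34764 + 26208) = 1/(-8556) = -1/8556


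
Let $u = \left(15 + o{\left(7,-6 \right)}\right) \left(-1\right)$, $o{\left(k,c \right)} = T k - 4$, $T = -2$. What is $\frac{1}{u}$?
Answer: $\frac{1}{3} \approx 0.33333$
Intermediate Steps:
$o{\left(k,c \right)} = -4 - 2 k$ ($o{\left(k,c \right)} = - 2 k - 4 = -4 - 2 k$)
$u = 3$ ($u = \left(15 - 18\right) \left(-1\right) = \left(-3\right) \left(-1\right) = 3$)
$\frac{1}{u} = \frac{1}{3}$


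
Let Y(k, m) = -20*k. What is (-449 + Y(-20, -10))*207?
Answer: -10143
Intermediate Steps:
(-449 + Y(-20, -10))*207 = (-449 - 20*(-20))*207 = (-449 + 400)*207 = -49*207 = -10143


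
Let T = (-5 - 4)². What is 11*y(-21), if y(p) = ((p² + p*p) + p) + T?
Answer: 10362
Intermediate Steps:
T = 81 (T = (-9)² = 81)
y(p) = 81 + p + 2*p² (y(p) = ((p² + p*p) + p) + 81 = ((p² + p²) + p) + 81 = (2*p² + p) + 81 = (p + 2*p²) + 81 = 81 + p + 2*p²)
11*y(-21) = 11*(81 - 21 + 2*(-21)²) = 11*(81 - 21 + 2*441) = 11*(81 - 21 + 882) = 11*942 = 10362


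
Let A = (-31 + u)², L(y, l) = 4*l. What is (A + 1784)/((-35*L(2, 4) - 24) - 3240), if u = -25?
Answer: -615/478 ≈ -1.2866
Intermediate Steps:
A = 3136 (A = (-31 - 25)² = (-56)² = 3136)
(A + 1784)/((-35*L(2, 4) - 24) - 3240) = (3136 + 1784)/((-140*4 - 24) - 3240) = 4920/((-35*16 - 24) - 3240) = 4920/((-560 - 24) - 3240) = 4920/(-584 - 3240) = 4920/(-3824) = 4920*(-1/3824) = -615/478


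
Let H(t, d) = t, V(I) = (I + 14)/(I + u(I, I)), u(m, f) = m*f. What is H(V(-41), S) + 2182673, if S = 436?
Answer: 3579583693/1640 ≈ 2.1827e+6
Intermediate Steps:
u(m, f) = f*m
V(I) = (14 + I)/(I + I²) (V(I) = (I + 14)/(I + I*I) = (14 + I)/(I + I²))
H(V(-41), S) + 2182673 = (14 - 41)/((-41)*(1 - 41)) + 2182673 = -1/41*(-27)/(-40) + 2182673 = -1/41*(-1/40)*(-27) + 2182673 = -27/1640 + 2182673 = 3579583693/1640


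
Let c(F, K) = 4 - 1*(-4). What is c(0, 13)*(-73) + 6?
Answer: -578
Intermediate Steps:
c(F, K) = 8 (c(F, K) = 4 + 4 = 8)
c(0, 13)*(-73) + 6 = 8*(-73) + 6 = -584 + 6 = -578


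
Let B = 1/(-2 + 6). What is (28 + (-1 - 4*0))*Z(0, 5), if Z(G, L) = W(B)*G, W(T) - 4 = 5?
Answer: 0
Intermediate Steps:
B = ¼ (B = 1/4 = ¼ ≈ 0.25000)
W(T) = 9 (W(T) = 4 + 5 = 9)
Z(G, L) = 9*G
(28 + (-1 - 4*0))*Z(0, 5) = (28 + (-1 - 4*0))*(9*0) = (28 + (-1 + 0))*0 = (28 - 1)*0 = 27*0 = 0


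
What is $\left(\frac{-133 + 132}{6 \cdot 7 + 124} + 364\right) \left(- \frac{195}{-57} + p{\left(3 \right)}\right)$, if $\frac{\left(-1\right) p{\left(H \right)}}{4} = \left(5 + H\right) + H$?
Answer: $- \frac{46586133}{3154} \approx -14771.0$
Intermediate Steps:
$p{\left(H \right)} = -20 - 8 H$ ($p{\left(H \right)} = - 4 \left(\left(5 + H\right) + H\right) = - 4 \left(5 + 2 H\right) = -20 - 8 H$)
$\left(\frac{-133 + 132}{6 \cdot 7 + 124} + 364\right) \left(- \frac{195}{-57} + p{\left(3 \right)}\right) = \left(\frac{-133 + 132}{6 \cdot 7 + 124} + 364\right) \left(- \frac{195}{-57} - 44\right) = \left(- \frac{1}{42 + 124} + 364\right) \left(\left(-195\right) \left(- \frac{1}{57}\right) - 44\right) = \left(- \frac{1}{166} + 364\right) \left(\frac{65}{19} - 44\right) = \left(\left(-1\right) \frac{1}{166} + 364\right) \left(- \frac{771}{19}\right) = \left(- \frac{1}{166} + 364\right) \left(- \frac{771}{19}\right) = \frac{60423}{166} \left(- \frac{771}{19}\right) = - \frac{46586133}{3154}$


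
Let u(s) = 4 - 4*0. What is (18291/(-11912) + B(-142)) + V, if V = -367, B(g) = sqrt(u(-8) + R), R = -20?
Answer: -4389995/11912 + 4*I ≈ -368.54 + 4.0*I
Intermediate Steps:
u(s) = 4 (u(s) = 4 + 0 = 4)
B(g) = 4*I (B(g) = sqrt(4 - 20) = sqrt(-16) = 4*I)
(18291/(-11912) + B(-142)) + V = (18291/(-11912) + 4*I) - 367 = (18291*(-1/11912) + 4*I) - 367 = (-18291/11912 + 4*I) - 367 = -4389995/11912 + 4*I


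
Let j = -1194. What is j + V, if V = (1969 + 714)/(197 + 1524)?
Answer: -2052191/1721 ≈ -1192.4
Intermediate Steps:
V = 2683/1721 ≈ 1.5590
j + V = -1194 + 2683/1721 = -2052191/1721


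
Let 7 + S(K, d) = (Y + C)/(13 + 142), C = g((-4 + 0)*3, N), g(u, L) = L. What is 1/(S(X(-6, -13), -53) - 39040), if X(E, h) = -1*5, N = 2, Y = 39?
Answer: -155/6052244 ≈ -2.5610e-5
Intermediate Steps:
X(E, h) = -5
C = 2
S(K, d) = -1044/155 (S(K, d) = -7 + (39 + 2)/(13 + 142) = -7 + 41/155 = -1044/155)
1/(S(X(-6, -13), -53) - 39040) = 1/(-1044/155 - 39040) = 1/(-6052244/155) = -155/6052244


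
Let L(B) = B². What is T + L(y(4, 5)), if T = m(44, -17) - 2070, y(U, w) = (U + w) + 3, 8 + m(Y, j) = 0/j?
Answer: -1934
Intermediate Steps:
m(Y, j) = -8 (m(Y, j) = -8 + 0/j = -8 + 0 = -8)
y(U, w) = 3 + U + w
T = -2078 (T = -8 - 2070 = -2078)
T + L(y(4, 5)) = -2078 + (3 + 4 + 5)² = -2078 + 12² = -2078 + 144 = -1934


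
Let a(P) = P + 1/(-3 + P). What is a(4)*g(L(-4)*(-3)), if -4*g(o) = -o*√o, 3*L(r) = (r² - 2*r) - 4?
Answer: -50*I*√5 ≈ -111.8*I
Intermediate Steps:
L(r) = -4/3 - 2*r/3 + r²/3 (L(r) = ((r² - 2*r) - 4)/3 = (-4 + r² - 2*r)/3 = -4/3 - 2*r/3 + r²/3)
g(o) = o^(3/2)/4 (g(o) = -(-1)*o*√o/4 = -(-1)*o^(3/2)/4 = o^(3/2)/4)
a(4)*g(L(-4)*(-3)) = ((1 + 4² - 3*4)/(-3 + 4))*(((-4/3 - ⅔*(-4) + (⅓)*(-4)²)*(-3))^(3/2)/4) = ((1 + 16 - 12)/1)*(((-4/3 + 8/3 + (⅓)*16)*(-3))^(3/2)/4) = (1*5)*(((-4/3 + 8/3 + 16/3)*(-3))^(3/2)/4) = 5*(((20/3)*(-3))^(3/2)/4) = 5*((-20)^(3/2)/4) = 5*((-40*I*√5)/4) = 5*(-10*I*√5) = -50*I*√5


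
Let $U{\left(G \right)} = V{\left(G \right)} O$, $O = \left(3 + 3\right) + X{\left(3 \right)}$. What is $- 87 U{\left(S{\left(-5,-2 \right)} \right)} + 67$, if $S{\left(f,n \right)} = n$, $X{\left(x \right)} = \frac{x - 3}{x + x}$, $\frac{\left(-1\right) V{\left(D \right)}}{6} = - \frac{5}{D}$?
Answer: $7897$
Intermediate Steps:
$V{\left(D \right)} = \frac{30}{D}$ ($V{\left(D \right)} = - 6 \left(- \frac{5}{D}\right) = \frac{30}{D}$)
$X{\left(x \right)} = \frac{-3 + x}{2 x}$
$O = 6$ ($O = \left(3 + 3\right) + \frac{-3 + 3}{2 \cdot 3} = 6 + \frac{1}{2} \cdot \frac{1}{3} \cdot 0 = 6 + 0 = 6$)
$U{\left(G \right)} = \frac{180}{G}$ ($U{\left(G \right)} = \frac{30}{G} 6 = \frac{180}{G}$)
$- 87 U{\left(S{\left(-5,-2 \right)} \right)} + 67 = - 87 \frac{180}{-2} + 67 = - 87 \cdot 180 \left(- \frac{1}{2}\right) + 67 = \left(-87\right) \left(-90\right) + 67 = 7830 + 67 = 7897$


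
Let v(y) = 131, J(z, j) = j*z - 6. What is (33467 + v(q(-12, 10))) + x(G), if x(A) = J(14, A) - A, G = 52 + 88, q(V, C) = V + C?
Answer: 35412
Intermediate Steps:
J(z, j) = -6 + j*z
q(V, C) = C + V
G = 140
x(A) = -6 + 13*A (x(A) = (-6 + A*14) - A = (-6 + 14*A) - A = -6 + 13*A)
(33467 + v(q(-12, 10))) + x(G) = (33467 + 131) + (-6 + 13*140) = 33598 + (-6 + 1820) = 33598 + 1814 = 35412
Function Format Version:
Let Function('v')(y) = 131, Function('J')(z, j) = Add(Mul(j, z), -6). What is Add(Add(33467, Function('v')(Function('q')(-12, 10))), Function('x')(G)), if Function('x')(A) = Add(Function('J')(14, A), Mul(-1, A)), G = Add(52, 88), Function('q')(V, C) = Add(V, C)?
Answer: 35412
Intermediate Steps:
Function('J')(z, j) = Add(-6, Mul(j, z))
Function('q')(V, C) = Add(C, V)
G = 140
Function('x')(A) = Add(-6, Mul(13, A)) (Function('x')(A) = Add(Add(-6, Mul(A, 14)), Mul(-1, A)) = Add(Add(-6, Mul(14, A)), Mul(-1, A)) = Add(-6, Mul(13, A)))
Add(Add(33467, Function('v')(Function('q')(-12, 10))), Function('x')(G)) = Add(Add(33467, 131), Add(-6, Mul(13, 140))) = Add(33598, Add(-6, 1820)) = Add(33598, 1814) = 35412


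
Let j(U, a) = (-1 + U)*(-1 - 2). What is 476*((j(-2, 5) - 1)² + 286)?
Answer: 166600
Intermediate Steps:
j(U, a) = 3 - 3*U (j(U, a) = (-1 + U)*(-3) = 3 - 3*U)
476*((j(-2, 5) - 1)² + 286) = 476*(((3 - 3*(-2)) - 1)² + 286) = 476*(((3 + 6) - 1)² + 286) = 476*((9 - 1)² + 286) = 476*(8² + 286) = 476*(64 + 286) = 476*350 = 166600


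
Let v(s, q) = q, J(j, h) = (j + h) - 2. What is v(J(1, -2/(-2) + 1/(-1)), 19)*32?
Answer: 608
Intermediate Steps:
J(j, h) = -2 + h + j (J(j, h) = (h + j) - 2 = -2 + h + j)
v(J(1, -2/(-2) + 1/(-1)), 19)*32 = 19*32 = 608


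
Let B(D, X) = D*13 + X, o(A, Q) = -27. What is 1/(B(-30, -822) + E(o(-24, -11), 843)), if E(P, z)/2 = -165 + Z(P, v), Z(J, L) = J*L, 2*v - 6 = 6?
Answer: -1/1866 ≈ -0.00053591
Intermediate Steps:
v = 6 (v = 3 + (½)*6 = 3 + 3 = 6)
B(D, X) = X + 13*D (B(D, X) = 13*D + X = X + 13*D)
E(P, z) = -330 + 12*P (E(P, z) = 2*(-165 + P*6) = 2*(-165 + 6*P) = -330 + 12*P)
1/(B(-30, -822) + E(o(-24, -11), 843)) = 1/((-822 + 13*(-30)) + (-330 + 12*(-27))) = 1/((-822 - 390) + (-330 - 324)) = 1/(-1212 - 654) = 1/(-1866) = -1/1866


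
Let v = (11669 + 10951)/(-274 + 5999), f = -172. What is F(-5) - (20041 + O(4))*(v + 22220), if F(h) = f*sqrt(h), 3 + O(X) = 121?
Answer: -512974461416/1145 - 172*I*sqrt(5) ≈ -4.4801e+8 - 384.6*I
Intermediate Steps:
O(X) = 118 (O(X) = -3 + 121 = 118)
v = 4524/1145 (v = 22620/5725 = 22620*(1/5725) = 4524/1145 ≈ 3.9511)
F(h) = -172*sqrt(h)
F(-5) - (20041 + O(4))*(v + 22220) = -172*I*sqrt(5) - (20041 + 118)*(4524/1145 + 22220) = -172*I*sqrt(5) - 20159*25446424/1145 = -172*I*sqrt(5) - 1*512974461416/1145 = -172*I*sqrt(5) - 512974461416/1145 = -512974461416/1145 - 172*I*sqrt(5)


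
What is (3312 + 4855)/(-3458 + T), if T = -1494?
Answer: -8167/4952 ≈ -1.6492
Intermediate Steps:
(3312 + 4855)/(-3458 + T) = (3312 + 4855)/(-3458 - 1494) = 8167/(-4952) = 8167*(-1/4952) = -8167/4952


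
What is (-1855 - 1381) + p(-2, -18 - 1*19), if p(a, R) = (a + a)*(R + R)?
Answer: -2940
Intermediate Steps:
p(a, R) = 4*R*a (p(a, R) = (2*a)*(2*R) = 4*R*a)
(-1855 - 1381) + p(-2, -18 - 1*19) = (-1855 - 1381) + 4*(-18 - 1*19)*(-2) = -3236 + 4*(-18 - 19)*(-2) = -3236 + 4*(-37)*(-2) = -3236 + 296 = -2940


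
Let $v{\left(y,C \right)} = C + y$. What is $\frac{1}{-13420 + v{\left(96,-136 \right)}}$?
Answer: $- \frac{1}{13460} \approx -7.4294 \cdot 10^{-5}$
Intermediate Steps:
$\frac{1}{-13420 + v{\left(96,-136 \right)}} = \frac{1}{-13420 + \left(-136 + 96\right)} = \frac{1}{-13420 - 40} = \frac{1}{-13460} = - \frac{1}{13460}$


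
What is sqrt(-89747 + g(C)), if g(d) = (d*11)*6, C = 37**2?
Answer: sqrt(607) ≈ 24.637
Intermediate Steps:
C = 1369
g(d) = 66*d (g(d) = (11*d)*6 = 66*d)
sqrt(-89747 + g(C)) = sqrt(-89747 + 66*1369) = sqrt(-89747 + 90354) = sqrt(607)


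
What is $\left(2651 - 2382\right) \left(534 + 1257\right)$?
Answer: $481779$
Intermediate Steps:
$\left(2651 - 2382\right) \left(534 + 1257\right) = 269 \cdot 1791 = 481779$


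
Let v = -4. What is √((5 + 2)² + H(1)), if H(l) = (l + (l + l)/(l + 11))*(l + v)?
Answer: √182/2 ≈ 6.7454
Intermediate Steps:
H(l) = (-4 + l)*(l + 2*l/(11 + l)) (H(l) = (l + (l + l)/(l + 11))*(l - 4) = (l + (2*l)/(11 + l))*(-4 + l) = (l + 2*l/(11 + l))*(-4 + l) = (-4 + l)*(l + 2*l/(11 + l)))
√((5 + 2)² + H(1)) = √((5 + 2)² + 1*(-52 + 1² + 9*1)/(11 + 1)) = √(7² + 1*(-52 + 1 + 9)/12) = √(49 + 1*(1/12)*(-42)) = √(49 - 7/2) = √(91/2) = √182/2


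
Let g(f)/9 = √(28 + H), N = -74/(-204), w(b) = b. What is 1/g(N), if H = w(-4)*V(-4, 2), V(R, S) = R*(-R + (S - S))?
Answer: √23/414 ≈ 0.011584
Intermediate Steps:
V(R, S) = -R² (V(R, S) = R*(-R + 0) = R*(-R) = -R²)
N = 37/102 (N = -74*(-1/204) = 37/102 ≈ 0.36275)
H = 64 (H = -(-4)*(-4)² = -(-4)*16 = -4*(-16) = 64)
g(f) = 18*√23 (g(f) = 9*√(28 + 64) = 9*√92 = 9*(2*√23) = 18*√23)
1/g(N) = 1/(18*√23) = √23/414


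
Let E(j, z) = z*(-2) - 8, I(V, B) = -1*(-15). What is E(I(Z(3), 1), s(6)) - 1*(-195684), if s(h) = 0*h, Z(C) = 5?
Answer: 195676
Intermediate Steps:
I(V, B) = 15
s(h) = 0
E(j, z) = -8 - 2*z (E(j, z) = -2*z - 8 = -8 - 2*z)
E(I(Z(3), 1), s(6)) - 1*(-195684) = (-8 - 2*0) - 1*(-195684) = (-8 + 0) + 195684 = -8 + 195684 = 195676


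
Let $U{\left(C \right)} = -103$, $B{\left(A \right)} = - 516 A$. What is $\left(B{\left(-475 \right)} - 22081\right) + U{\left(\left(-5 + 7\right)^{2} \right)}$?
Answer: $222916$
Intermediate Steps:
$\left(B{\left(-475 \right)} - 22081\right) + U{\left(\left(-5 + 7\right)^{2} \right)} = \left(\left(-516\right) \left(-475\right) - 22081\right) - 103 = \left(245100 - 22081\right) - 103 = 223019 - 103 = 222916$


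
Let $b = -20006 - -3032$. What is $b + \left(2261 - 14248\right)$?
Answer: $-28961$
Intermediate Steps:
$b = -16974$ ($b = -20006 + 3032 = -16974$)
$b + \left(2261 - 14248\right) = -16974 + \left(2261 - 14248\right) = -16974 - 11987 = -28961$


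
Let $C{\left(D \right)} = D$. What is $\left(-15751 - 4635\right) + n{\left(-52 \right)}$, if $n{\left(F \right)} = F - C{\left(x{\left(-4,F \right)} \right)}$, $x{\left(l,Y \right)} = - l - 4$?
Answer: $-20438$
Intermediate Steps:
$x{\left(l,Y \right)} = -4 - l$ ($x{\left(l,Y \right)} = - l - 4 = -4 - l$)
$n{\left(F \right)} = F$ ($n{\left(F \right)} = F - \left(-4 - -4\right) = F - \left(-4 + 4\right) = F - 0 = F + 0 = F$)
$\left(-15751 - 4635\right) + n{\left(-52 \right)} = \left(-15751 - 4635\right) - 52 = -20386 - 52 = -20438$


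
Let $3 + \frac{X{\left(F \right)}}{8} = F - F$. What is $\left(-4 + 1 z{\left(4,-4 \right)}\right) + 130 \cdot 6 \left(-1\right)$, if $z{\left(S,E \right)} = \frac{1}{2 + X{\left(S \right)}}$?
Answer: $- \frac{17249}{22} \approx -784.04$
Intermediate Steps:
$X{\left(F \right)} = -24$ ($X{\left(F \right)} = -24 + 8 \left(F - F\right) = -24 + 8 \cdot 0 = -24 + 0 = -24$)
$z{\left(S,E \right)} = - \frac{1}{22}$ ($z{\left(S,E \right)} = \frac{1}{2 - 24} = \frac{1}{-22} = - \frac{1}{22}$)
$\left(-4 + 1 z{\left(4,-4 \right)}\right) + 130 \cdot 6 \left(-1\right) = \left(-4 + 1 \left(- \frac{1}{22}\right)\right) + 130 \cdot 6 \left(-1\right) = \left(-4 - \frac{1}{22}\right) + 130 \left(-6\right) = - \frac{89}{22} - 780 = - \frac{17249}{22}$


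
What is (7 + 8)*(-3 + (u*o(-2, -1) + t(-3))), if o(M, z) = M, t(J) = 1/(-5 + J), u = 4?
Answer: -1335/8 ≈ -166.88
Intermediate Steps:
(7 + 8)*(-3 + (u*o(-2, -1) + t(-3))) = (7 + 8)*(-3 + (4*(-2) + 1/(-5 - 3))) = 15*(-3 + (-8 + 1/(-8))) = 15*(-3 + (-8 - ⅛)) = 15*(-3 - 65/8) = 15*(-89/8) = -1335/8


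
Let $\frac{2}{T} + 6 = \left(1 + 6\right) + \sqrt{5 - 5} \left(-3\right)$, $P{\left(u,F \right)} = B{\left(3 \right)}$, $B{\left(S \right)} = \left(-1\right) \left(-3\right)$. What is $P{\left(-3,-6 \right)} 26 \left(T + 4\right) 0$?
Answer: $0$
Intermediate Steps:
$B{\left(S \right)} = 3$
$P{\left(u,F \right)} = 3$
$T = 2$ ($T = \frac{2}{-6 + \left(\left(1 + 6\right) + \sqrt{5 - 5} \left(-3\right)\right)} = \frac{2}{-6 + \left(7 + \sqrt{0} \left(-3\right)\right)} = \frac{2}{-6 + \left(7 + 0 \left(-3\right)\right)} = \frac{2}{-6 + \left(7 + 0\right)} = \frac{2}{-6 + 7} = \frac{2}{1} = 2 \cdot 1 = 2$)
$P{\left(-3,-6 \right)} 26 \left(T + 4\right) 0 = 3 \cdot 26 \left(2 + 4\right) 0 = 78 \cdot 6 \cdot 0 = 78 \cdot 0 = 0$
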